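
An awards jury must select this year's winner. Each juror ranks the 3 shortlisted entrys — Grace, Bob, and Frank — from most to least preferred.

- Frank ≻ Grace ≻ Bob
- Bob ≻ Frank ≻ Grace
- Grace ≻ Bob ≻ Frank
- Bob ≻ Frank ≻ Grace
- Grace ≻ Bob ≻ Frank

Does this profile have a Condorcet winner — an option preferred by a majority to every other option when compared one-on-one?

Head-to-head results (5 voters total):
Grace vs Bob: Grace wins 3–2.
Grace vs Frank: Frank wins 3–2.
Bob vs Frank: Bob wins 4–1.
No candidate beats all others: Grace beats Bob beats Frank beats Grace, a majority cycle.

No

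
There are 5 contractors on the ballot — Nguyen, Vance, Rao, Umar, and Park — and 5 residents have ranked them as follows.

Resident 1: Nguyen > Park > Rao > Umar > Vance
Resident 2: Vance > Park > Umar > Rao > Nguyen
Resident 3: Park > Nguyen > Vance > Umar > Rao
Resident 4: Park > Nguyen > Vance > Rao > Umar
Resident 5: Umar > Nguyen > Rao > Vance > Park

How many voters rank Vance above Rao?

3

Ballots ranking Vance above Rao: 3.
Ballots ranking Rao above Vance: 2.
So 3 of 5 voters prefer Vance to Rao.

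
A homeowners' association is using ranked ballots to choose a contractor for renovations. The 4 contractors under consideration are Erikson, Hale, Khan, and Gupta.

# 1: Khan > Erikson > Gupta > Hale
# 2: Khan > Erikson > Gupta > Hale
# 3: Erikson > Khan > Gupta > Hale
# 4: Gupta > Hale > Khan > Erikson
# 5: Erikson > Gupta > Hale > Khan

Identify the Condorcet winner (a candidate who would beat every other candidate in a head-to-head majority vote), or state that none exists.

Head-to-head results (5 voters total):
Erikson vs Hale: Erikson wins 4–1.
Erikson vs Khan: Khan wins 3–2.
Erikson vs Gupta: Erikson wins 4–1.
Hale vs Khan: Khan wins 3–2.
Hale vs Gupta: Gupta wins 5–0.
Khan vs Gupta: Khan wins 3–2.
Khan beats each rival — Erikson (3–2), Hale (3–2), Gupta (3–2) — so Khan is the Condorcet winner.

Khan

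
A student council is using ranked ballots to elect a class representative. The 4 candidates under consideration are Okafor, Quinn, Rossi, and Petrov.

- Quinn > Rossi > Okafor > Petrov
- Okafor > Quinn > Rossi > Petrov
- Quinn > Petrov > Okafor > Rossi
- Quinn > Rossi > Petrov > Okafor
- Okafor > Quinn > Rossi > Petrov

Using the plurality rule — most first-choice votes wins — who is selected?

First-place vote totals:
  Okafor: 2
  Quinn: 3
  Rossi: 0
  Petrov: 0
Quinn has the most first-place votes.

Quinn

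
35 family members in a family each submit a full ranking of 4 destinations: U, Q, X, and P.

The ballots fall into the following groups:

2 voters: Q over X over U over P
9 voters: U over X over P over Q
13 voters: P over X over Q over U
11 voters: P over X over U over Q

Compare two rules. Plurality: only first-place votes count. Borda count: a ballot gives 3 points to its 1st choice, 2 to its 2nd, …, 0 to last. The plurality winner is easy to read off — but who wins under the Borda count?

P

Plurality first-place counts: U 9, Q 2, X 0, P 24 → P.
Borda totals: U 40, Q 19, X 70, P 81 → P.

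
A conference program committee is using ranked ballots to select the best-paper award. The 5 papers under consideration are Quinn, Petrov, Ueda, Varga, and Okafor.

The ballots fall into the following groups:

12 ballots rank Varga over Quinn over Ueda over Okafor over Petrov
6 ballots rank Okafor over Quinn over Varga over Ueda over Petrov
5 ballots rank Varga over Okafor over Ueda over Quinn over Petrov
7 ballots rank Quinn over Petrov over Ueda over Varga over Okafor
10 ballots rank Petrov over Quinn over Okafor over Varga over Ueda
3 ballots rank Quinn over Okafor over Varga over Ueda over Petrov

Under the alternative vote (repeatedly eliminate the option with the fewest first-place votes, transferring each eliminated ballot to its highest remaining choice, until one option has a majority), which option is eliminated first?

Ueda

Round 1: Varga 17, Quinn 10, Petrov 10, Okafor 6, Ueda 0. Ueda has the fewest and is eliminated.
Round 2: Varga 17, Quinn 10, Petrov 10, Okafor 6. Okafor has the fewest and is eliminated.
Round 3: Varga 17, Quinn 16, Petrov 10. Petrov has the fewest and is eliminated.
Round 4: Quinn 26, Varga 17. Quinn has a majority.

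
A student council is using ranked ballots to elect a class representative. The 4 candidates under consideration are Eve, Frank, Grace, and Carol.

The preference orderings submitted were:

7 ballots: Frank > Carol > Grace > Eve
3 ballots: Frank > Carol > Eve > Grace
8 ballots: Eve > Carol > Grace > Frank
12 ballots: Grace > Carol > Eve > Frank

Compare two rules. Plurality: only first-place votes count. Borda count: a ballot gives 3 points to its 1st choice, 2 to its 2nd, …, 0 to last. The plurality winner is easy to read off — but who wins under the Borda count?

Carol

Plurality first-place counts: Eve 8, Frank 10, Grace 12, Carol 0 → Grace.
Borda totals: Eve 39, Frank 30, Grace 51, Carol 60 → Carol.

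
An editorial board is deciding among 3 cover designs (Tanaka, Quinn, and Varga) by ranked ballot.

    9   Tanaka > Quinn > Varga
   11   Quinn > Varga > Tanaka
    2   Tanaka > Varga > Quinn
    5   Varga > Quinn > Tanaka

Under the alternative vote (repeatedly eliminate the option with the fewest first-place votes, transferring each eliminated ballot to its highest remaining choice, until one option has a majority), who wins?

Quinn

Round 1: Tanaka 11, Quinn 11, Varga 5. Varga has the fewest and is eliminated.
Round 2: Quinn 16, Tanaka 11. Quinn has a majority.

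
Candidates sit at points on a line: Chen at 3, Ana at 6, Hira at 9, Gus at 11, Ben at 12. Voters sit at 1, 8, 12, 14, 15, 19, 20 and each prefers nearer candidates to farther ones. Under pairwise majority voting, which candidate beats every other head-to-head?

With single-peaked preferences on a line, the Condorcet winner is the candidate closest to the median voter.
The median voter (position 14) is closest to Ben at 12.
Check: Ben vs Hira — voters closer to Ben: 5 of 7.

Ben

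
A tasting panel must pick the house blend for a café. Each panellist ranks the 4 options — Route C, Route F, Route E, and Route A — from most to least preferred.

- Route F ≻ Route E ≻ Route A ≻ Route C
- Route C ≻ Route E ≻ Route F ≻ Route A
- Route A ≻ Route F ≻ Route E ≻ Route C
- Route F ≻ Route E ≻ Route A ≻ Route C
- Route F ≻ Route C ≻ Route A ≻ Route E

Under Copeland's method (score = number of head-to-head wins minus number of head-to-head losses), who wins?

Route F

Pairwise results:
  Route C vs Route F: Route F wins 4–1.
  Route C vs Route E: Route E wins 3–2.
  Route C vs Route A: Route A wins 3–2.
  Route F vs Route E: Route F wins 4–1.
  Route F vs Route A: Route F wins 4–1.
  Route E vs Route A: Route E wins 3–2.
Copeland scores (wins − losses):
  Route C: 0 − 3 = -3
  Route F: 3 − 0 = 3
  Route E: 2 − 1 = 1
  Route A: 1 − 2 = -1
Route F has the best Copeland score.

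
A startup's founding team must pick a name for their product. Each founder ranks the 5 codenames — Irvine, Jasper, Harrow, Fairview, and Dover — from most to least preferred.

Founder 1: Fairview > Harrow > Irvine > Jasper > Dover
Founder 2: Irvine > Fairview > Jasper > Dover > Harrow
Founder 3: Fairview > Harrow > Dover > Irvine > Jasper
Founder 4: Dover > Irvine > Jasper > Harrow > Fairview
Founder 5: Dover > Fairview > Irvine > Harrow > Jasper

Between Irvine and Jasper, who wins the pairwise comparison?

Irvine

Ballots ranking Irvine above Jasper: 5.
Ballots ranking Jasper above Irvine: 0.
Irvine wins the head-to-head, 5–0.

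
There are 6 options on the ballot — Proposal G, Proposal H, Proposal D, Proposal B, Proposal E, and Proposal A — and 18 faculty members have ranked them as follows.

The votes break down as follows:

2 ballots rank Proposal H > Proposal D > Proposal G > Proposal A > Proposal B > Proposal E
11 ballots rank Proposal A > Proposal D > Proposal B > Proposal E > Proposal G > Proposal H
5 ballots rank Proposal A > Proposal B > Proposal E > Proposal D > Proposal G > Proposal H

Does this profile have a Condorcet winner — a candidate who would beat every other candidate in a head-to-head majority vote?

Yes

Head-to-head results (18 voters total):
Proposal G vs Proposal H: Proposal G wins 16–2.
Proposal G vs Proposal D: Proposal D wins 18–0.
Proposal G vs Proposal B: Proposal B wins 16–2.
Proposal G vs Proposal E: Proposal E wins 16–2.
Proposal G vs Proposal A: Proposal A wins 16–2.
Proposal H vs Proposal D: Proposal D wins 16–2.
Proposal H vs Proposal B: Proposal B wins 16–2.
Proposal H vs Proposal E: Proposal E wins 16–2.
Proposal H vs Proposal A: Proposal A wins 16–2.
Proposal D vs Proposal B: Proposal D wins 13–5.
Proposal D vs Proposal E: Proposal D wins 13–5.
Proposal D vs Proposal A: Proposal A wins 16–2.
Proposal B vs Proposal E: Proposal B wins 18–0.
Proposal B vs Proposal A: Proposal A wins 18–0.
Proposal E vs Proposal A: Proposal A wins 18–0.
Proposal A beats each rival — Proposal G (16–2), Proposal H (16–2), Proposal D (16–2), Proposal B (18–0), Proposal E (18–0) — so Proposal A is the Condorcet winner.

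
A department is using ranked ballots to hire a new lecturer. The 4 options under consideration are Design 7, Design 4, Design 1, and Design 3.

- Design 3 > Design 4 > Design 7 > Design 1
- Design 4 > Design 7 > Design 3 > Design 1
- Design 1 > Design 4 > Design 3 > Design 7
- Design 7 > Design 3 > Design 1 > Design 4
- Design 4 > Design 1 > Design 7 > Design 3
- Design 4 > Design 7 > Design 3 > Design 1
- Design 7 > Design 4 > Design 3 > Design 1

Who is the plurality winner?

First-place vote totals:
  Design 7: 2
  Design 4: 3
  Design 1: 1
  Design 3: 1
Design 4 has the most first-place votes.

Design 4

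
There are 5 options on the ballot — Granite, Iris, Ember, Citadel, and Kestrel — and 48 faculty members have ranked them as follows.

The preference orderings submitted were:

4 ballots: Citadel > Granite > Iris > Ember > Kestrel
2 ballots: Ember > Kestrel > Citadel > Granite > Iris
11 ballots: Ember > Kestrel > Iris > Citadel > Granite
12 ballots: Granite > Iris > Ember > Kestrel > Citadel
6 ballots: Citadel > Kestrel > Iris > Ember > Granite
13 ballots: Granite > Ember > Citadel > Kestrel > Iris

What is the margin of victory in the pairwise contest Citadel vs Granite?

2

Ballots ranking Citadel above Granite: 4+2+11+6 = 23.
Ballots ranking Granite above Citadel: 12+13 = 25.
Granite wins 25–23, a margin of 2.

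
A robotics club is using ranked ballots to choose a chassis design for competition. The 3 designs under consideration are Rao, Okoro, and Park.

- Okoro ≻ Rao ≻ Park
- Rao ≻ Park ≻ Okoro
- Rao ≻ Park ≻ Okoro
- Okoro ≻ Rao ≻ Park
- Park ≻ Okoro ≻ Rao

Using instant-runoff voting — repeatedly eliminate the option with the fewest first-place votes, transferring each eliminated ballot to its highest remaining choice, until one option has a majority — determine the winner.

Okoro

Round 1: Rao 2, Okoro 2, Park 1. Park has the fewest and is eliminated.
Round 2: Okoro 3, Rao 2. Okoro has a majority.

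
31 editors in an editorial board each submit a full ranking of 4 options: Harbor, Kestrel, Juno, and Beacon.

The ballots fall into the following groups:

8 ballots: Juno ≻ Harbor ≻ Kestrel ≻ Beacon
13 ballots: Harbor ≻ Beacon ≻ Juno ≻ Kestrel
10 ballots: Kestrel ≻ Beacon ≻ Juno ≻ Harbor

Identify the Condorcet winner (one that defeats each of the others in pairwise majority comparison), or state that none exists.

Head-to-head results (31 voters total):
Harbor vs Kestrel: Harbor wins 21–10.
Harbor vs Juno: Juno wins 18–13.
Harbor vs Beacon: Harbor wins 21–10.
Kestrel vs Juno: Juno wins 21–10.
Kestrel vs Beacon: Kestrel wins 18–13.
Juno vs Beacon: Beacon wins 23–8.
No candidate beats all others: Harbor beats Beacon beats Juno beats Harbor, a majority cycle.

No Condorcet winner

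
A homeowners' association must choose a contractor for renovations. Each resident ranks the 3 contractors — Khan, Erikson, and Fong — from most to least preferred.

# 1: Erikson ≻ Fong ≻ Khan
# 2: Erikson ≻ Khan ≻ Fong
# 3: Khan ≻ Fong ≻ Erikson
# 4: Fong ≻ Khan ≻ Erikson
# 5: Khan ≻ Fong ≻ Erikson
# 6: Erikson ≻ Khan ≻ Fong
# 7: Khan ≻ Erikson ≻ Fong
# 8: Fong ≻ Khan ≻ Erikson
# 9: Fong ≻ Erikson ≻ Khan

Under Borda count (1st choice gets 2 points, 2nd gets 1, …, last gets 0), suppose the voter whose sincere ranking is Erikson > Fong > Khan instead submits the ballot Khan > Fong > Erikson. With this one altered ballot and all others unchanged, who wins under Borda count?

Khan

Borda totals with the altered ballot: Khan 12, Erikson 6, Fong 9.
The winner is unchanged: still Khan.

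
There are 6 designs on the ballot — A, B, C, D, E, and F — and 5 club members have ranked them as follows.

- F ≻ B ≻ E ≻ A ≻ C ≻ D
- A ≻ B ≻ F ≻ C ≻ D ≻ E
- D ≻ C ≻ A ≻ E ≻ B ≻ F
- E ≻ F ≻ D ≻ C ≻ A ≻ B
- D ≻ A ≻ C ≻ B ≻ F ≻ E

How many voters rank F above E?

3

Ballots ranking F above E: 3.
Ballots ranking E above F: 2.
So 3 of 5 voters prefer F to E.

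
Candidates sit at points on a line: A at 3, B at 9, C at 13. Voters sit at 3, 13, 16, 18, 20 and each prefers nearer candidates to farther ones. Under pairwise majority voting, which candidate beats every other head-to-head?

With single-peaked preferences on a line, the Condorcet winner is the candidate closest to the median voter.
The median voter (position 16) is closest to C at 13.
Check: C vs A — voters closer to C: 4 of 5.

C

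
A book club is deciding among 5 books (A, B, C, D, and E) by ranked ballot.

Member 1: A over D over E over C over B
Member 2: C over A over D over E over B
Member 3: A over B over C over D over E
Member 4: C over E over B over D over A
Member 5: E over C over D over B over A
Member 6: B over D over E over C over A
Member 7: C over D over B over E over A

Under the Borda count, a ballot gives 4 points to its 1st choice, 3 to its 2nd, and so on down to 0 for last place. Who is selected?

C

Borda scores:
  A: 4 + 3 + 4 + 0 + 0 + 0 + 0 = 11
  B: 0 + 0 + 3 + 2 + 1 + 4 + 2 = 12
  C: 1 + 4 + 2 + 4 + 3 + 1 + 4 = 19
  D: 3 + 2 + 1 + 1 + 2 + 3 + 3 = 15
  E: 2 + 1 + 0 + 3 + 4 + 2 + 1 = 13
C has the highest total.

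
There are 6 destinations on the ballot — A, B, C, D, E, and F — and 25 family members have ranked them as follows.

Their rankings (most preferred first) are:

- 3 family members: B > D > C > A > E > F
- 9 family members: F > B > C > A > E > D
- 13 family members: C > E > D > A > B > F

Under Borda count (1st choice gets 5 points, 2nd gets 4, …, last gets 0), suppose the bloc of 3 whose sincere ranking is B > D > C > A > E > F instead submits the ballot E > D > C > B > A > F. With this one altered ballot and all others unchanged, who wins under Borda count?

Borda totals with the altered ballot: A 47, B 55, C 101, D 51, E 76, F 45.
The winner is unchanged: still C.

C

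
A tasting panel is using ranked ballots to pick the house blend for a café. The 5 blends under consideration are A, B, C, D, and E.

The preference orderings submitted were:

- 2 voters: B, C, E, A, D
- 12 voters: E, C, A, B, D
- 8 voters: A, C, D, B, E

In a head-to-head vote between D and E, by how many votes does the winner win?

6

Ballots ranking D above E: 8.
Ballots ranking E above D: 2+12 = 14.
E wins 14–8, a margin of 6.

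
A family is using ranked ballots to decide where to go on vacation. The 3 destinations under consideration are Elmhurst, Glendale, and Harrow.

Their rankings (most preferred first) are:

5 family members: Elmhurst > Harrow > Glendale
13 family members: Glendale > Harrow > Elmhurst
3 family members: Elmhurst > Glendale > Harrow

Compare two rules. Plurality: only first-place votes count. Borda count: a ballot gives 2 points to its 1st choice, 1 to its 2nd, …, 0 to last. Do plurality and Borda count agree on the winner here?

Yes

Plurality first-place counts: Elmhurst 8, Glendale 13, Harrow 0 → Glendale.
Borda totals: Elmhurst 16, Glendale 29, Harrow 18 → Glendale.
The two rules agree on Glendale.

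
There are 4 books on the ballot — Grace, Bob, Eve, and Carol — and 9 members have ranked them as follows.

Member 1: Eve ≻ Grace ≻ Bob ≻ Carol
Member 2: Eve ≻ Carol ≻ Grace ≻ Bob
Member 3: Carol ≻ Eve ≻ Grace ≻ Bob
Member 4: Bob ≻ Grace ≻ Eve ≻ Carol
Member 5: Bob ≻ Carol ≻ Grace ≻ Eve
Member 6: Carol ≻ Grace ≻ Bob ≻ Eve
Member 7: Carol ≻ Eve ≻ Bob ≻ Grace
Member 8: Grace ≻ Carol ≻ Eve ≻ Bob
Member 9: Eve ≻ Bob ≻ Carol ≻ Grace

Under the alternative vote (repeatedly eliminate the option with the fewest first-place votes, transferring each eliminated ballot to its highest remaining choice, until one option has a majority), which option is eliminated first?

Grace

Round 1: Eve 3, Carol 3, Bob 2, Grace 1. Grace has the fewest and is eliminated.
Round 2: Carol 4, Eve 3, Bob 2. Bob has the fewest and is eliminated.
Round 3: Carol 5, Eve 4. Carol has a majority.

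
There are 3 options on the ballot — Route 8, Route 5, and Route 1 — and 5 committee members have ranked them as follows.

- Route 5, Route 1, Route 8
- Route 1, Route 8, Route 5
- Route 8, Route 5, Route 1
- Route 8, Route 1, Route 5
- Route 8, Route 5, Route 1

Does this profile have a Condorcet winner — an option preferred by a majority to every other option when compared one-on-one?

Yes

Head-to-head results (5 voters total):
Route 8 vs Route 5: Route 8 wins 4–1.
Route 8 vs Route 1: Route 8 wins 3–2.
Route 5 vs Route 1: Route 5 wins 3–2.
Route 8 beats each rival — Route 5 (4–1), Route 1 (3–2) — so Route 8 is the Condorcet winner.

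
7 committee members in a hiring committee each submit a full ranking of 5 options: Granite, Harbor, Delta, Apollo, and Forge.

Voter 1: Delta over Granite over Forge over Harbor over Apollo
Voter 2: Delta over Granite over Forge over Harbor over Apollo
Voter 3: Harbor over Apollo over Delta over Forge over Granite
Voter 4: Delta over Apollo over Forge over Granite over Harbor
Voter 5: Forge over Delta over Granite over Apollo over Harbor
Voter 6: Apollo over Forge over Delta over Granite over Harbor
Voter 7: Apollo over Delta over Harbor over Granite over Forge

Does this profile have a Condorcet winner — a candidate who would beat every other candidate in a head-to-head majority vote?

Head-to-head results (7 voters total):
Granite vs Harbor: Granite wins 5–2.
Granite vs Delta: Delta wins 7–0.
Granite vs Apollo: Apollo wins 4–3.
Granite vs Forge: Forge wins 4–3.
Harbor vs Delta: Delta wins 6–1.
Harbor vs Apollo: Apollo wins 4–3.
Harbor vs Forge: Forge wins 5–2.
Delta vs Apollo: Delta wins 4–3.
Delta vs Forge: Delta wins 5–2.
Apollo vs Forge: Apollo wins 4–3.
Delta beats each rival — Granite (7–0), Harbor (6–1), Apollo (4–3), Forge (5–2) — so Delta is the Condorcet winner.

Yes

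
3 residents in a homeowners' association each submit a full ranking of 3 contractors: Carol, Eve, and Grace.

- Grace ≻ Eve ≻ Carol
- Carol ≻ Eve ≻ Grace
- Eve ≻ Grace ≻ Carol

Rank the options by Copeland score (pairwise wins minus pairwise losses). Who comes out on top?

Eve

Pairwise results:
  Carol vs Eve: Eve wins 2–1.
  Carol vs Grace: Grace wins 2–1.
  Eve vs Grace: Eve wins 2–1.
Copeland scores (wins − losses):
  Carol: 0 − 2 = -2
  Eve: 2 − 0 = 2
  Grace: 1 − 1 = 0
Eve has the best Copeland score.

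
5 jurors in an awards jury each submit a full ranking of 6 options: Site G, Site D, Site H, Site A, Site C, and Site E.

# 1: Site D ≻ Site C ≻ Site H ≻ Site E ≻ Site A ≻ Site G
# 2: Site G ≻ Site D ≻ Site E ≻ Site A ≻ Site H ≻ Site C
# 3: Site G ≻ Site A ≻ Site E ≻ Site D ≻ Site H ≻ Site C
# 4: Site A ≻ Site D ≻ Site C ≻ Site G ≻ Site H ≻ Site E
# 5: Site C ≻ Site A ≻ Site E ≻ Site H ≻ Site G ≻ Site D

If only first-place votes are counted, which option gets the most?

First-place vote totals:
  Site G: 2
  Site D: 1
  Site H: 0
  Site A: 1
  Site C: 1
  Site E: 0
Site G has the most first-place votes.

Site G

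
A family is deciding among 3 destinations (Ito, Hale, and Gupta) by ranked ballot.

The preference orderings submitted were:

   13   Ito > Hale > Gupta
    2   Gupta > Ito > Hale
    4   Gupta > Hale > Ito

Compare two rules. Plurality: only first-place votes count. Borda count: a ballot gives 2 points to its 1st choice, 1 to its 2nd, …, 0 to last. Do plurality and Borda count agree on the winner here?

Yes

Plurality first-place counts: Ito 13, Hale 0, Gupta 6 → Ito.
Borda totals: Ito 28, Hale 17, Gupta 12 → Ito.
The two rules agree on Ito.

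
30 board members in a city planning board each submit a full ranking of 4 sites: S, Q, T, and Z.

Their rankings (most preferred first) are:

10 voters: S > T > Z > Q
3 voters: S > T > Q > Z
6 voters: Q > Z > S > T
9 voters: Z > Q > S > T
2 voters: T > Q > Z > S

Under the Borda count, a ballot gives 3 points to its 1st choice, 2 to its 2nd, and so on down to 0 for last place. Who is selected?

Borda scores:
  S: 10·3 + 3·3 + 6·1 + 9·1 + 2·0 = 54
  Q: 10·0 + 3·1 + 6·3 + 9·2 + 2·2 = 43
  T: 10·2 + 3·2 + 6·0 + 9·0 + 2·3 = 32
  Z: 10·1 + 3·0 + 6·2 + 9·3 + 2·1 = 51
S has the highest total.

S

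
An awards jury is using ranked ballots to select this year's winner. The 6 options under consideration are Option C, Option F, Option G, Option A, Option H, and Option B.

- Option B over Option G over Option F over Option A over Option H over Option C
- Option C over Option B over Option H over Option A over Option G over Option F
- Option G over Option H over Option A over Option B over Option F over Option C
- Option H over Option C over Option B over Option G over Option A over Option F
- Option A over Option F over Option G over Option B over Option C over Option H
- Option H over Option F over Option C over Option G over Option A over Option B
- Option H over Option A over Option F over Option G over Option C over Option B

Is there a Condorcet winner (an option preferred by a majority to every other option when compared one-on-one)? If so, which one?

Option H

Head-to-head results (7 voters total):
Option C vs Option F: Option F wins 5–2.
Option C vs Option G: Option G wins 4–3.
Option C vs Option A: Option A wins 4–3.
Option C vs Option H: Option H wins 5–2.
Option C vs Option B: Option C wins 4–3.
Option F vs Option G: Option G wins 4–3.
Option F vs Option A: Option A wins 5–2.
Option F vs Option H: Option H wins 5–2.
Option F vs Option B: Option B wins 4–3.
Option G vs Option A: Option G wins 4–3.
Option G vs Option H: Option H wins 4–3.
Option G vs Option B: Option G wins 4–3.
Option A vs Option H: Option H wins 5–2.
Option A vs Option B: Option A wins 4–3.
Option H vs Option B: Option H wins 4–3.
Option H beats each rival — Option C (5–2), Option F (5–2), Option G (4–3), Option A (5–2), Option B (4–3) — so Option H is the Condorcet winner.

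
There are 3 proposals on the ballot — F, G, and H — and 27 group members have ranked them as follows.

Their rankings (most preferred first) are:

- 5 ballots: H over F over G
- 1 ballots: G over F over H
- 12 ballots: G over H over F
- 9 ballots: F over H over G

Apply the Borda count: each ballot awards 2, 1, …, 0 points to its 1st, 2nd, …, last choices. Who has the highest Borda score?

Borda scores:
  F: 5·1 + 1 + 12·0 + 9·2 = 24
  G: 5·0 + 2 + 12·2 + 9·0 = 26
  H: 5·2 + 0 + 12·1 + 9·1 = 31
H has the highest total.

H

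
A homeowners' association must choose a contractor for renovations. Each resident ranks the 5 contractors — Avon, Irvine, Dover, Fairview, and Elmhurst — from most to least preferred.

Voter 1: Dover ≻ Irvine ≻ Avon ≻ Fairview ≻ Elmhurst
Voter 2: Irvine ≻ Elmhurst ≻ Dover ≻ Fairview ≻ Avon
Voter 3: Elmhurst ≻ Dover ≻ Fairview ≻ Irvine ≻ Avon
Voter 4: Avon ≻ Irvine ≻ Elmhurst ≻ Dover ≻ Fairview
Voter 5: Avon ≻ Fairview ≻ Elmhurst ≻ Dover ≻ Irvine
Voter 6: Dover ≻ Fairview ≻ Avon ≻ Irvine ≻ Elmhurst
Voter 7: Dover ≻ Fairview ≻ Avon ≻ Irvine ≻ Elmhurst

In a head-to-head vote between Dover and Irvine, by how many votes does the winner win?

3

Ballots ranking Dover above Irvine: 5.
Ballots ranking Irvine above Dover: 2.
Dover wins 5–2, a margin of 3.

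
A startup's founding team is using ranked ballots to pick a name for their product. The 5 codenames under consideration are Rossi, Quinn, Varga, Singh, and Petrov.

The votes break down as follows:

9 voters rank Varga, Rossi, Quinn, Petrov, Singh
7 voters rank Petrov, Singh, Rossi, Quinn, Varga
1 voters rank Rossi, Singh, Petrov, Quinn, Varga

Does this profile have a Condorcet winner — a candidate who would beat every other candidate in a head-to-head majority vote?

Yes

Head-to-head results (17 voters total):
Rossi vs Quinn: Rossi wins 17–0.
Rossi vs Varga: Varga wins 9–8.
Rossi vs Singh: Rossi wins 10–7.
Rossi vs Petrov: Rossi wins 10–7.
Quinn vs Varga: Varga wins 9–8.
Quinn vs Singh: Quinn wins 9–8.
Quinn vs Petrov: Quinn wins 9–8.
Varga vs Singh: Varga wins 9–8.
Varga vs Petrov: Varga wins 9–8.
Singh vs Petrov: Petrov wins 16–1.
Varga beats each rival — Rossi (9–8), Quinn (9–8), Singh (9–8), Petrov (9–8) — so Varga is the Condorcet winner.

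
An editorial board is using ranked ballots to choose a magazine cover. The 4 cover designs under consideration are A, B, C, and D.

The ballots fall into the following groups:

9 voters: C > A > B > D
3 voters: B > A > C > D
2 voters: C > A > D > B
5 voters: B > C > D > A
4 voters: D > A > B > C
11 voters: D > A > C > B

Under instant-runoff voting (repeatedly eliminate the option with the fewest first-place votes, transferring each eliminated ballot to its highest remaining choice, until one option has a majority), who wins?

Round 1: D 15, C 11, B 8, A 0. A has the fewest and is eliminated.
Round 2: D 15, C 11, B 8. B has the fewest and is eliminated.
Round 3: C 19, D 15. C has a majority.

C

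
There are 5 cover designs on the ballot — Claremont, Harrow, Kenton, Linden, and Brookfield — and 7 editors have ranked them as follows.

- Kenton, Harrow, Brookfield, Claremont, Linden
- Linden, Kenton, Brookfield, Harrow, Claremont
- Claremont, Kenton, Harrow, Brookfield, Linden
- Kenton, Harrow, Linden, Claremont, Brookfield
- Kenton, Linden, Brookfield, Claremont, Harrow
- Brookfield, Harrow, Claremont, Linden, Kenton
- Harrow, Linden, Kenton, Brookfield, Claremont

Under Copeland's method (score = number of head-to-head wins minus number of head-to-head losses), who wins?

Pairwise results:
  Claremont vs Harrow: Harrow wins 5–2.
  Claremont vs Kenton: Kenton wins 5–2.
  Claremont vs Linden: Linden wins 4–3.
  Claremont vs Brookfield: Brookfield wins 5–2.
  Harrow vs Kenton: Kenton wins 5–2.
  Harrow vs Linden: Harrow wins 5–2.
  Harrow vs Brookfield: Harrow wins 4–3.
  Kenton vs Linden: Kenton wins 4–3.
  Kenton vs Brookfield: Kenton wins 6–1.
  Linden vs Brookfield: Linden wins 4–3.
Copeland scores (wins − losses):
  Claremont: 0 − 4 = -4
  Harrow: 3 − 1 = 2
  Kenton: 4 − 0 = 4
  Linden: 2 − 2 = 0
  Brookfield: 1 − 3 = -2
Kenton has the best Copeland score.

Kenton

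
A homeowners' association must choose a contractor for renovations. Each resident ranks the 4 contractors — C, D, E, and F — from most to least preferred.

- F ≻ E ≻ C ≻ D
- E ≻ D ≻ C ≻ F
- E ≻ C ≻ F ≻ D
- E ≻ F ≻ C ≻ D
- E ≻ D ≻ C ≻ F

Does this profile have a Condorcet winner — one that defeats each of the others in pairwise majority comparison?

Yes

Head-to-head results (5 voters total):
C vs D: C wins 3–2.
C vs E: E wins 5–0.
C vs F: C wins 3–2.
D vs E: E wins 5–0.
D vs F: F wins 3–2.
E vs F: E wins 4–1.
E beats each rival — C (5–0), D (5–0), F (4–1) — so E is the Condorcet winner.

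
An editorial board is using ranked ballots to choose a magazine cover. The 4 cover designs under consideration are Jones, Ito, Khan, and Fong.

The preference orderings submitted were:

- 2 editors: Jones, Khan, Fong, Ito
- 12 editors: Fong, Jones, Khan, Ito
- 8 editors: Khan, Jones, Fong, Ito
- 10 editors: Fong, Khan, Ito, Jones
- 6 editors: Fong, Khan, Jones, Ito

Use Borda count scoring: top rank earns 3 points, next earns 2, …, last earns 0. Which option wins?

Fong

Borda scores:
  Jones: 2·3 + 12·2 + 8·2 + 10·0 + 6·1 = 52
  Ito: 2·0 + 12·0 + 8·0 + 10·1 + 6·0 = 10
  Khan: 2·2 + 12·1 + 8·3 + 10·2 + 6·2 = 72
  Fong: 2·1 + 12·3 + 8·1 + 10·3 + 6·3 = 94
Fong has the highest total.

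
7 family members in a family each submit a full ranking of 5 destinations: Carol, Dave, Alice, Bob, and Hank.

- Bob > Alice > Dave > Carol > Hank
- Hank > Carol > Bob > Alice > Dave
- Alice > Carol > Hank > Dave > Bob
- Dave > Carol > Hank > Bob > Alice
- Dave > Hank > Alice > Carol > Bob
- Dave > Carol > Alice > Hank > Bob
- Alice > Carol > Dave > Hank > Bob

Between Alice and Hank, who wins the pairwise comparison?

Ballots ranking Alice above Hank: 4.
Ballots ranking Hank above Alice: 3.
Alice wins the head-to-head, 4–3.

Alice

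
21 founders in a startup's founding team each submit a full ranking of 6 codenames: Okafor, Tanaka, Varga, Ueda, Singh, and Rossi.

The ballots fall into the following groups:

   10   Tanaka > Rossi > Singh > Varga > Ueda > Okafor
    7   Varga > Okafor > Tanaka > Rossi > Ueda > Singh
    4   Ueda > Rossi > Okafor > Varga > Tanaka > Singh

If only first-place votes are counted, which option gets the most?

Tanaka

First-place vote totals:
  Okafor: 0
  Tanaka: 10
  Varga: 7
  Ueda: 4
  Singh: 0
  Rossi: 0
Tanaka has the most first-place votes.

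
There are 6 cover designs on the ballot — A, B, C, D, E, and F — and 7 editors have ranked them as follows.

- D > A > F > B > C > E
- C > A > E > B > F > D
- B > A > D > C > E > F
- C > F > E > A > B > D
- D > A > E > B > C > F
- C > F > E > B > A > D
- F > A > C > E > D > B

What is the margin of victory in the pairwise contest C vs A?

1

Ballots ranking C above A: 3.
Ballots ranking A above C: 4.
A wins 4–3, a margin of 1.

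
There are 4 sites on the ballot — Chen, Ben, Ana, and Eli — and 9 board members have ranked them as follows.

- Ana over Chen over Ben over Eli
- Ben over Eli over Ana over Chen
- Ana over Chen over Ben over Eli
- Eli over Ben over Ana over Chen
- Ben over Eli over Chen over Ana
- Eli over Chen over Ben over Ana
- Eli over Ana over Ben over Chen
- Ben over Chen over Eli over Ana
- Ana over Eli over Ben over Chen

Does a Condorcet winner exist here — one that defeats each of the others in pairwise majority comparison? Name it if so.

Head-to-head results (9 voters total):
Chen vs Ben: Ben wins 6–3.
Chen vs Ana: Ana wins 6–3.
Chen vs Eli: Eli wins 6–3.
Ben vs Ana: Ben wins 5–4.
Ben vs Eli: Ben wins 5–4.
Ana vs Eli: Eli wins 6–3.
Ben beats each rival — Chen (6–3), Ana (5–4), Eli (5–4) — so Ben is the Condorcet winner.

Ben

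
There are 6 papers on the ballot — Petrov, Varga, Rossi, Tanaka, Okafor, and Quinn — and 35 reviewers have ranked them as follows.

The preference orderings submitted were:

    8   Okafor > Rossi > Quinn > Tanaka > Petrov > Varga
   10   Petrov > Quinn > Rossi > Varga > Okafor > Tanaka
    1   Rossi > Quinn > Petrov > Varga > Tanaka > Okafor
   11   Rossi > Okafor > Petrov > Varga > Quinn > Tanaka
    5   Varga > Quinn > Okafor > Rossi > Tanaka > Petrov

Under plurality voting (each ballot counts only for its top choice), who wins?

First-place vote totals:
  Petrov: 10
  Varga: 5
  Rossi: 12
  Tanaka: 0
  Okafor: 8
  Quinn: 0
Rossi has the most first-place votes.

Rossi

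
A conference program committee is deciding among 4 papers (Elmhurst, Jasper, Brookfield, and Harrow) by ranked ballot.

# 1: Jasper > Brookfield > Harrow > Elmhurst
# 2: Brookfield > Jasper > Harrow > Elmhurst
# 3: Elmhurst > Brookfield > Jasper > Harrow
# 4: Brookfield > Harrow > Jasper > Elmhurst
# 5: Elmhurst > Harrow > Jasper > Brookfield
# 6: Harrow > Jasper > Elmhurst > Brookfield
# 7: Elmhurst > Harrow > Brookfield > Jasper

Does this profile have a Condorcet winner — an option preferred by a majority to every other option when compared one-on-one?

Head-to-head results (7 voters total):
Elmhurst vs Jasper: Jasper wins 4–3.
Elmhurst vs Brookfield: Elmhurst wins 4–3.
Elmhurst vs Harrow: Harrow wins 4–3.
Jasper vs Brookfield: Brookfield wins 4–3.
Jasper vs Harrow: Harrow wins 4–3.
Brookfield vs Harrow: Brookfield wins 4–3.
No candidate beats all others: Elmhurst beats Brookfield beats Jasper beats Elmhurst, a majority cycle.

No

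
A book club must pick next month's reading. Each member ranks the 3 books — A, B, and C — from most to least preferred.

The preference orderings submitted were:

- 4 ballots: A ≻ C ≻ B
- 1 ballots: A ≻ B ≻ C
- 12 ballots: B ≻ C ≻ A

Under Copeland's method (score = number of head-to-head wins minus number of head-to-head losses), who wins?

Pairwise results:
  A vs B: B wins 12–5.
  A vs C: C wins 12–5.
  B vs C: B wins 13–4.
Copeland scores (wins − losses):
  A: 0 − 2 = -2
  B: 2 − 0 = 2
  C: 1 − 1 = 0
B has the best Copeland score.

B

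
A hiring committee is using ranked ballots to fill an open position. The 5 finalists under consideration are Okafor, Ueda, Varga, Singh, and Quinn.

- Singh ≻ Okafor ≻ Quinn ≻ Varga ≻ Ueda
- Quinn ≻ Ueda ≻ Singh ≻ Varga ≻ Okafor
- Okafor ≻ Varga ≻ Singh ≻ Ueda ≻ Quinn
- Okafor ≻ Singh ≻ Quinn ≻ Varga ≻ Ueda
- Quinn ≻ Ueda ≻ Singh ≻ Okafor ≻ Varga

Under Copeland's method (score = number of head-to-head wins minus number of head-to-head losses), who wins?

Pairwise results:
  Okafor vs Ueda: Okafor wins 3–2.
  Okafor vs Varga: Okafor wins 4–1.
  Okafor vs Singh: Singh wins 3–2.
  Okafor vs Quinn: Okafor wins 3–2.
  Ueda vs Varga: Varga wins 3–2.
  Ueda vs Singh: Singh wins 3–2.
  Ueda vs Quinn: Quinn wins 4–1.
  Varga vs Singh: Singh wins 4–1.
  Varga vs Quinn: Quinn wins 4–1.
  Singh vs Quinn: Singh wins 3–2.
Copeland scores (wins − losses):
  Okafor: 3 − 1 = 2
  Ueda: 0 − 4 = -4
  Varga: 1 − 3 = -2
  Singh: 4 − 0 = 4
  Quinn: 2 − 2 = 0
Singh has the best Copeland score.

Singh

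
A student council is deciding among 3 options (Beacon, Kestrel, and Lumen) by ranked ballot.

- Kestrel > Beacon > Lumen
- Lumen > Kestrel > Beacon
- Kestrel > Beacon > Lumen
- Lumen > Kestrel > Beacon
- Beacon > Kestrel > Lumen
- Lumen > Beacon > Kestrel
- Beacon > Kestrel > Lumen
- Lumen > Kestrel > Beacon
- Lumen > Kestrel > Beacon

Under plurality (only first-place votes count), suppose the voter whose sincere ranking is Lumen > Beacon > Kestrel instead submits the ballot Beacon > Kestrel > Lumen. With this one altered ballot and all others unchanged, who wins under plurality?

First-place totals with the altered ballot: Beacon 3, Kestrel 2, Lumen 4.
The winner is unchanged: still Lumen.

Lumen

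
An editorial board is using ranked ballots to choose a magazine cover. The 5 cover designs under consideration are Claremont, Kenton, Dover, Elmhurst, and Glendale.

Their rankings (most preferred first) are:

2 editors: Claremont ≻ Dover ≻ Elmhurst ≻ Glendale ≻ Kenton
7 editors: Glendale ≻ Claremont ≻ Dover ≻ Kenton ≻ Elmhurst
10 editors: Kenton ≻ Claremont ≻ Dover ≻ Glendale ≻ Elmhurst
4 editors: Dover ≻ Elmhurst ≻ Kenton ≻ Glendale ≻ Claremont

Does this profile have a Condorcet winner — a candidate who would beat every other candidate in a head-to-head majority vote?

Head-to-head results (23 voters total):
Claremont vs Kenton: Kenton wins 14–9.
Claremont vs Dover: Claremont wins 19–4.
Claremont vs Elmhurst: Claremont wins 19–4.
Claremont vs Glendale: Claremont wins 12–11.
Kenton vs Dover: Dover wins 13–10.
Kenton vs Elmhurst: Kenton wins 17–6.
Kenton vs Glendale: Kenton wins 14–9.
Dover vs Elmhurst: Dover wins 23–0.
Dover vs Glendale: Dover wins 16–7.
Elmhurst vs Glendale: Glendale wins 17–6.
No candidate beats all others: Claremont beats Dover beats Kenton beats Claremont, a majority cycle.

No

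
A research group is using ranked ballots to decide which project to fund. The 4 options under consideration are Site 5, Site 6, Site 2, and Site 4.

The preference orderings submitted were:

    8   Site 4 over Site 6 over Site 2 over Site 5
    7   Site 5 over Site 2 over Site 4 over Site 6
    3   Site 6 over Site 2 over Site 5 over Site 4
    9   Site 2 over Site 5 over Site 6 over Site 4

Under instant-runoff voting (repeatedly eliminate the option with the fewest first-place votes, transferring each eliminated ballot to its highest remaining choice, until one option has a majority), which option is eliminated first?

Site 6

Round 1: Site 2 9, Site 4 8, Site 5 7, Site 6 3. Site 6 has the fewest and is eliminated.
Round 2: Site 2 12, Site 4 8, Site 5 7. Site 5 has the fewest and is eliminated.
Round 3: Site 2 19, Site 4 8. Site 2 has a majority.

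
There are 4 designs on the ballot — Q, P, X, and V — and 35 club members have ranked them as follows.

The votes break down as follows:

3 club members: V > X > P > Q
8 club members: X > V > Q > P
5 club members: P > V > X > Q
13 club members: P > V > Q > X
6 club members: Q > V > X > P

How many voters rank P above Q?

21

Ballots ranking P above Q: 3+5+13 = 21.
Ballots ranking Q above P: 8+6 = 14.
So 21 of 35 voters prefer P to Q.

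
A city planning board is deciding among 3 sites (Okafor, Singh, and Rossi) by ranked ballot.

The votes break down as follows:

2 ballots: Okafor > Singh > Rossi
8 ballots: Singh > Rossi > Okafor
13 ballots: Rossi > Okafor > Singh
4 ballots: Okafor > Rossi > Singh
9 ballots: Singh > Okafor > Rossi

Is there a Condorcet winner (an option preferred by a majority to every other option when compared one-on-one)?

No

Head-to-head results (36 voters total):
Okafor vs Singh: Okafor wins 19–17.
Okafor vs Rossi: Rossi wins 21–15.
Singh vs Rossi: Singh wins 19–17.
No candidate beats all others: Okafor beats Singh beats Rossi beats Okafor, a majority cycle.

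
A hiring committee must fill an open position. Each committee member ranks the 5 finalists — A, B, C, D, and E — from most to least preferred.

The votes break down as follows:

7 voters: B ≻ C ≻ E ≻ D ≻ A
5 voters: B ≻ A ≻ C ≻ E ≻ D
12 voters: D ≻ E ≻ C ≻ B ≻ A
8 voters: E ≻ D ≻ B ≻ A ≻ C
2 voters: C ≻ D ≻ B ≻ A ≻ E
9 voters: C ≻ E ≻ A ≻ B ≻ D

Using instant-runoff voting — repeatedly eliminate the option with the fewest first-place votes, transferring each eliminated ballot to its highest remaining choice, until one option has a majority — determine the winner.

D

Round 1: B 12, D 12, C 11, E 8, A 0. A has the fewest and is eliminated.
Round 2: B 12, D 12, C 11, E 8. E has the fewest and is eliminated.
Round 3: D 20, B 12, C 11. C has the fewest and is eliminated.
Round 4: D 22, B 21. D has a majority.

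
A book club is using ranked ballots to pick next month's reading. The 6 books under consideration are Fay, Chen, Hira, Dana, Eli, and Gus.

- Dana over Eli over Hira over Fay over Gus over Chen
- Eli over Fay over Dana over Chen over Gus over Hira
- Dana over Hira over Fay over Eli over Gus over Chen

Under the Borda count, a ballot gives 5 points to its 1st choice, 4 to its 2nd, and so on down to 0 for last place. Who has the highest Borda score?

Dana

Borda scores:
  Fay: 2 + 4 + 3 = 9
  Chen: 0 + 2 + 0 = 2
  Hira: 3 + 0 + 4 = 7
  Dana: 5 + 3 + 5 = 13
  Eli: 4 + 5 + 2 = 11
  Gus: 1 + 1 + 1 = 3
Dana has the highest total.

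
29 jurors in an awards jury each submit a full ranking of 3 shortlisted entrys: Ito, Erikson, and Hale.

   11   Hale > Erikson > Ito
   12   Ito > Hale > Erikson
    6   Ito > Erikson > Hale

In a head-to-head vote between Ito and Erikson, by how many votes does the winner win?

Ballots ranking Ito above Erikson: 12+6 = 18.
Ballots ranking Erikson above Ito: 11.
Ito wins 18–11, a margin of 7.

7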